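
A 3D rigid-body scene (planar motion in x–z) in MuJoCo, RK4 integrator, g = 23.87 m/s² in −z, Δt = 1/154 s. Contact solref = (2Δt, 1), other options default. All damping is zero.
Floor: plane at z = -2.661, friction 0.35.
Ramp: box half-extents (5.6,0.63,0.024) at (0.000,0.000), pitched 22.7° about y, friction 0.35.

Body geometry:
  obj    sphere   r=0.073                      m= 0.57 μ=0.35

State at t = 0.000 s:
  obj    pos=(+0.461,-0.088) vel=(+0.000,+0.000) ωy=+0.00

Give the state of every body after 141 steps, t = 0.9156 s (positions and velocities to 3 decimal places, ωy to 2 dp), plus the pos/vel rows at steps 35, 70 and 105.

State at t = 0.9156 s:
  obj    pos=(+3.005,-1.152) vel=(+5.557,-2.325) ωy=+82.51

Key-timestep trajectory:
   step    t(s)  obj.x    obj.z    obj.vx   obj.vz 
     35  0.2273   +0.618  -0.153  +1.380  -0.577
     70  0.4545   +1.088  -0.350  +2.759  -1.154
    105  0.6818   +1.872  -0.678  +4.139  -1.731


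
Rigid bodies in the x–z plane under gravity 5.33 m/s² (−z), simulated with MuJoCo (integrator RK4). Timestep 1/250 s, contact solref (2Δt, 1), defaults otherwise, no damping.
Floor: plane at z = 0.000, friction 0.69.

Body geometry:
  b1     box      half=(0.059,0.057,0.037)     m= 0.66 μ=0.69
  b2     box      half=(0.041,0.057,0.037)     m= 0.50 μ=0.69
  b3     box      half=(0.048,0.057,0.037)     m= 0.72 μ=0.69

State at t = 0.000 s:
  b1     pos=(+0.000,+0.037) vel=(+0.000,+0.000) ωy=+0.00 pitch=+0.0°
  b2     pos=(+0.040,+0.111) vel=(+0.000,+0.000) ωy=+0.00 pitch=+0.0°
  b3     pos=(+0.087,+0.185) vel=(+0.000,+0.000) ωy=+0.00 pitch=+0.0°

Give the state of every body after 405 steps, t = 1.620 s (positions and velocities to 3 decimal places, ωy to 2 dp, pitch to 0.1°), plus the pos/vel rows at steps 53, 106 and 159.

State at t = 1.620 s:
  b1     pos=(+0.000,+0.037) vel=(+0.000,+0.000) ωy=+0.00 pitch=+0.0°
  b2     pos=(+0.040,+0.111) vel=(+0.000,+0.000) ωy=+0.00 pitch=+0.0°
  b3     pos=(+0.123,+0.048) vel=(+0.000,+0.000) ωy=+0.00 pitch=+90.0°

Key-timestep trajectory:
   step    t(s)  b1.x    b1.z    b1.vx   b1.vz   b2.x    b2.z    b2.vx   b2.vz   b3.x    b3.z    b3.vx   b3.vz 
     53  0.2120   +0.000  +0.037  +0.000  +0.000   +0.042  +0.112  +0.008  +0.004   +0.101  +0.181  +0.140  -0.064
    106  0.4240   +0.000  +0.037  +0.000  +0.000   +0.040  +0.111  +0.000  +0.000   +0.137  +0.094  +0.179  -0.929
    159  0.6360   +0.000  +0.037  +0.000  +0.000   +0.040  +0.111  +0.000  +0.000   +0.128  +0.052  -0.199  -0.119


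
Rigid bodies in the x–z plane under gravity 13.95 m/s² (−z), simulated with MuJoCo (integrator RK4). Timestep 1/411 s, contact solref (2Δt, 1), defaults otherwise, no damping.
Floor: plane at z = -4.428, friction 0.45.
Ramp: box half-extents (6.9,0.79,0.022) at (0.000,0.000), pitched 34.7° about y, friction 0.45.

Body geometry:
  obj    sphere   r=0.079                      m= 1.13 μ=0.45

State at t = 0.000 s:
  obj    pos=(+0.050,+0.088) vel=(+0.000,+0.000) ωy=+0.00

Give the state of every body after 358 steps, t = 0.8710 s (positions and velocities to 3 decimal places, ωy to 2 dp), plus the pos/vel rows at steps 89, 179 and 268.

State at t = 0.8710 s:
  obj    pos=(+1.819,-1.137) vel=(+4.062,-2.813) ωy=+62.54

Key-timestep trajectory:
   step    t(s)  obj.x    obj.z    obj.vx   obj.vz 
     89  0.2165   +0.159  +0.012  +1.010  -0.699
    179  0.4355   +0.492  -0.218  +2.031  -1.406
    268  0.6521   +1.042  -0.598  +3.041  -2.106


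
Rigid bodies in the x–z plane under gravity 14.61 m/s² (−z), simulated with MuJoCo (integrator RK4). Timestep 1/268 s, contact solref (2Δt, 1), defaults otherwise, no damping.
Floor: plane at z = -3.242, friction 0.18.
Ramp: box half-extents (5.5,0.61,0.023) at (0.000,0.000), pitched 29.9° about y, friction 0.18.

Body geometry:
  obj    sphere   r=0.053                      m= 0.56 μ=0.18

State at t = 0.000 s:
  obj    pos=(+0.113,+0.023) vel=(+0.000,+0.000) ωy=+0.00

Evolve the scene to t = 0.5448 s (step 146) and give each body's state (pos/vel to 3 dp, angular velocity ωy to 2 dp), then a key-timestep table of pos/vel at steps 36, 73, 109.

State at t = 0.5448 s:
  obj    pos=(+0.782,-0.362) vel=(+2.457,-1.413) ωy=+53.45

Key-timestep trajectory:
   step    t(s)  obj.x    obj.z    obj.vx   obj.vz 
     36  0.1343   +0.154  -0.001  +0.606  -0.349
     73  0.2724   +0.280  -0.074  +1.229  -0.707
    109  0.4067   +0.486  -0.192  +1.834  -1.055


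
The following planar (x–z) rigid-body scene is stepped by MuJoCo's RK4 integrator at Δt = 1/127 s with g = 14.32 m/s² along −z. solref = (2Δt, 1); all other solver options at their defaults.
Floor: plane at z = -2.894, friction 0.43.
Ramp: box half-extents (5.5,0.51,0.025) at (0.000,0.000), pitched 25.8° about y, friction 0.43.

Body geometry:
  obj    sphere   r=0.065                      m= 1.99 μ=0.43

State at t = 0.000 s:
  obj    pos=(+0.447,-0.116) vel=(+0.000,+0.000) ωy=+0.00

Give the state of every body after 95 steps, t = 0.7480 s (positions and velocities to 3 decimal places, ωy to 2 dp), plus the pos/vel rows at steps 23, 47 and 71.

State at t = 0.7480 s:
  obj    pos=(+1.568,-0.658) vel=(+2.998,-1.449) ωy=+51.22

Key-timestep trajectory:
   step    t(s)  obj.x    obj.z    obj.vx   obj.vz 
     23  0.1811   +0.513  -0.148  +0.726  -0.351
     47  0.3701   +0.722  -0.249  +1.483  -0.717
     71  0.5591   +1.073  -0.419  +2.241  -1.083


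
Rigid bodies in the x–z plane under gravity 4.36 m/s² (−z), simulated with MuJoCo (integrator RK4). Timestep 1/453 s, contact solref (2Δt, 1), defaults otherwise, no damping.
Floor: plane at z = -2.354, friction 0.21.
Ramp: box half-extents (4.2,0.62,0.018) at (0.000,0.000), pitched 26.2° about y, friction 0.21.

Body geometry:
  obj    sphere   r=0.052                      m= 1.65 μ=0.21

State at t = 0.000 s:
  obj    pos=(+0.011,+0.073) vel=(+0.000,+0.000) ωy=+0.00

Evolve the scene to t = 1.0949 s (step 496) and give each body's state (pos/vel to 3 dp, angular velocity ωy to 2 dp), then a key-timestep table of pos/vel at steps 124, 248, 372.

State at t = 1.0949 s:
  obj    pos=(+0.750,-0.291) vel=(+1.351,-0.665) ωy=+28.95

Key-timestep trajectory:
   step    t(s)  obj.x    obj.z    obj.vx   obj.vz 
    124  0.2737   +0.057  +0.050  +0.338  -0.166
    248  0.5475   +0.196  -0.018  +0.675  -0.332
    372  0.8212   +0.427  -0.132  +1.013  -0.499


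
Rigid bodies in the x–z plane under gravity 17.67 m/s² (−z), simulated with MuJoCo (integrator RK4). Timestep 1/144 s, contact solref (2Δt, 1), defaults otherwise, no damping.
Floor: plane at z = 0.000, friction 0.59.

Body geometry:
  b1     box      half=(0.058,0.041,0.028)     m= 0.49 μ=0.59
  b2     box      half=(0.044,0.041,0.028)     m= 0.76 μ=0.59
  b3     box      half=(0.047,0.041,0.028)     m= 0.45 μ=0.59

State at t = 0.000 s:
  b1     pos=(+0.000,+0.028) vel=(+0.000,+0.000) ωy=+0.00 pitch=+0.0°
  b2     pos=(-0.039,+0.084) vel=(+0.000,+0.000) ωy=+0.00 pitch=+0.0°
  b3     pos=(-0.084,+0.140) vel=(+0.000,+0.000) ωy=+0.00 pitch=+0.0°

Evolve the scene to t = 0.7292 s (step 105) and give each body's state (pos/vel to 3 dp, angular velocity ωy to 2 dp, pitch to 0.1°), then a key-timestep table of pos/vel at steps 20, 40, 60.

State at t = 0.7292 s:
  b1     pos=(+0.000,+0.028) vel=(+0.000,+0.000) ωy=+0.00 pitch=+0.0°
  b2     pos=(-0.039,+0.084) vel=(+0.000,+0.000) ωy=+0.00 pitch=-0.1°
  b3     pos=(-0.184,+0.028) vel=(+0.000,+0.000) ωy=+0.00 pitch=+180.0°

Key-timestep trajectory:
   step    t(s)  b1.x    b1.z    b1.vx   b1.vz   b2.x    b2.z    b2.vx   b2.vz   b3.x    b3.z    b3.vx   b3.vz 
     20  0.1389   +0.000  +0.028  +0.000  +0.000   -0.039  +0.084  +0.001  +0.000   -0.089  +0.139  -0.092  -0.018
     40  0.2778   +0.000  +0.028  +0.000  +0.000   -0.039  +0.084  +0.000  +0.001   -0.121  +0.093  -0.320  -1.139
     60  0.4167   +0.000  +0.028  +0.000  +0.000   -0.039  +0.084  +0.000  +0.000   -0.172  +0.039  -0.517  -0.470


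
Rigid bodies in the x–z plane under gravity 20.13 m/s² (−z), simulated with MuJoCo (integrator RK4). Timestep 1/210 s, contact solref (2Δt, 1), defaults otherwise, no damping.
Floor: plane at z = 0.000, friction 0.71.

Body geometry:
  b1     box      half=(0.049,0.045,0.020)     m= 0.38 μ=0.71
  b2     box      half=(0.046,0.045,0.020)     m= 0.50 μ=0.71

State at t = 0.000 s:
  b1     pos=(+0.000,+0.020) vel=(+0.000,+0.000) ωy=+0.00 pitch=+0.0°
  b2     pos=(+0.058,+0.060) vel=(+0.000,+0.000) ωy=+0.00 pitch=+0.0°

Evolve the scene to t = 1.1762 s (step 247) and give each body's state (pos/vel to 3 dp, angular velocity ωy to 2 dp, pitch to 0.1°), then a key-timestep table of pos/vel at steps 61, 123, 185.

State at t = 1.1762 s:
  b1     pos=(-0.001,+0.020) vel=(-0.001,+0.000) ωy=+0.00 pitch=+0.0°
  b2     pos=(+0.069,+0.047) vel=(+0.000,+0.000) ωy=-0.03 pitch=+46.2°

Key-timestep trajectory:
   step    t(s)  b1.x    b1.z    b1.vx   b1.vz   b2.x    b2.z    b2.vx   b2.vz 
     61  0.2905   +0.000  +0.020  -0.006  -0.001   +0.068  +0.047  +0.009  +0.023
    123  0.5857   +0.000  +0.020  -0.001  +0.000   +0.069  +0.047  +0.000  +0.000
    185  0.8810   -0.001  +0.020  -0.001  +0.000   +0.069  +0.047  +0.000  +0.000


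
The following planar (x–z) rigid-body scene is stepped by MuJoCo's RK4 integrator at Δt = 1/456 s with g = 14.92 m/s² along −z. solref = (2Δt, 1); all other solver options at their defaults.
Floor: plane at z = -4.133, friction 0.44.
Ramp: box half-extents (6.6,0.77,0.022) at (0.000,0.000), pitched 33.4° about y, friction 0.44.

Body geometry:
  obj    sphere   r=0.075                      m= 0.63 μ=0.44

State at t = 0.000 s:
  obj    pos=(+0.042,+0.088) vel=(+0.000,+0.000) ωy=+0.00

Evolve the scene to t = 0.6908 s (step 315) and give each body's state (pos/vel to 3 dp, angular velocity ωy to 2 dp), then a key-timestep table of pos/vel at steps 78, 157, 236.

State at t = 0.6908 s:
  obj    pos=(+1.211,-0.682) vel=(+3.383,-2.231) ωy=+54.03

Key-timestep trajectory:
   step    t(s)  obj.x    obj.z    obj.vx   obj.vz 
     78  0.1711   +0.114  +0.041  +0.838  -0.552
    157  0.3443   +0.333  -0.103  +1.686  -1.112
    236  0.5175   +0.698  -0.344  +2.535  -1.671


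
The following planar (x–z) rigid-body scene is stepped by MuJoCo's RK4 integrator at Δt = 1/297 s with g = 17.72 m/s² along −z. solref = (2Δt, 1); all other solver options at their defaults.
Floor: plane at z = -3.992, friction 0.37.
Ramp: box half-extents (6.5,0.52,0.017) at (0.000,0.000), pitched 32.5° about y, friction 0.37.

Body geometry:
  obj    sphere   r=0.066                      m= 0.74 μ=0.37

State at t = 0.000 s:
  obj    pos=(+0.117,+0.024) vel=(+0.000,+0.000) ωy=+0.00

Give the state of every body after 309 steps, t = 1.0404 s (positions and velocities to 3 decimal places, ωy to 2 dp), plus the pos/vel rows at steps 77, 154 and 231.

State at t = 1.0404 s:
  obj    pos=(+3.221,-1.954) vel=(+5.967,-3.802) ωy=+107.19

Key-timestep trajectory:
   step    t(s)  obj.x    obj.z    obj.vx   obj.vz 
     77  0.2593   +0.310  -0.099  +1.487  -0.947
    154  0.5185   +0.888  -0.467  +2.974  -1.895
    231  0.7778   +1.852  -1.081  +4.461  -2.842


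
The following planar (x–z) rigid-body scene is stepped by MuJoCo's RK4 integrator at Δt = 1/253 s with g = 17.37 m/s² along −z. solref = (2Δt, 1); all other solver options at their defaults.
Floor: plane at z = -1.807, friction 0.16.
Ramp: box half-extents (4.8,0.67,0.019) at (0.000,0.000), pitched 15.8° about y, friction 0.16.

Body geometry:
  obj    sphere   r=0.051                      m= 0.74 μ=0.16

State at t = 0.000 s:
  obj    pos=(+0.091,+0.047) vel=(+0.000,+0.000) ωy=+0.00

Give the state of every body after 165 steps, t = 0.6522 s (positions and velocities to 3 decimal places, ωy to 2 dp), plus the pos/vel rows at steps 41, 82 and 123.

State at t = 0.6522 s:
  obj    pos=(+0.782,-0.149) vel=(+2.120,-0.600) ωy=+43.19

Key-timestep trajectory:
   step    t(s)  obj.x    obj.z    obj.vx   obj.vz 
     41  0.1621   +0.134  +0.035  +0.527  -0.149
     82  0.3241   +0.262  -0.001  +1.054  -0.298
    123  0.4862   +0.475  -0.062  +1.580  -0.447


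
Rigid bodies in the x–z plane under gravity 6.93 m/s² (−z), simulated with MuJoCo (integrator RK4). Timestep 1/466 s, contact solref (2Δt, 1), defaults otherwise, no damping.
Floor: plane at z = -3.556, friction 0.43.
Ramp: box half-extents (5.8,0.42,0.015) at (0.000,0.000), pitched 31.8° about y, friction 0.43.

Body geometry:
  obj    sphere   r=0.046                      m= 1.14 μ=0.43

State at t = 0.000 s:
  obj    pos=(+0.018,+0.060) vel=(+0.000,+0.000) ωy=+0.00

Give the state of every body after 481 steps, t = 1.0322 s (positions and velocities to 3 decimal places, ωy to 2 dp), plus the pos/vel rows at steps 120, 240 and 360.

State at t = 1.0322 s:
  obj    pos=(+1.199,-0.672) vel=(+2.288,-1.419) ωy=+58.53

Key-timestep trajectory:
   step    t(s)  obj.x    obj.z    obj.vx   obj.vz 
    120  0.2575   +0.092  +0.015  +0.571  -0.354
    240  0.5150   +0.312  -0.122  +1.142  -0.708
    360  0.7725   +0.680  -0.350  +1.713  -1.062


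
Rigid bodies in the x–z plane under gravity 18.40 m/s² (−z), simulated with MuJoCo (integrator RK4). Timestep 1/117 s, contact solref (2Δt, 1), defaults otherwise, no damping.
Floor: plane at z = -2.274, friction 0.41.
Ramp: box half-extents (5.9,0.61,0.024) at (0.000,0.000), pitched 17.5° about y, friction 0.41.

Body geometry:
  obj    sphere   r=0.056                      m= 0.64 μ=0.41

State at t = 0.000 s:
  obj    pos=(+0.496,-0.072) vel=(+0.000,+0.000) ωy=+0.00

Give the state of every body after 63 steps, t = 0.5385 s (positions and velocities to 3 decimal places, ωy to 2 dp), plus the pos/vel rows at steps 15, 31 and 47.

State at t = 0.5385 s:
  obj    pos=(+1.042,-0.245) vel=(+2.029,-0.640) ωy=+37.98

Key-timestep trajectory:
   step    t(s)  obj.x    obj.z    obj.vx   obj.vz 
     15  0.1282   +0.527  -0.082  +0.483  -0.152
     31  0.2650   +0.628  -0.114  +0.999  -0.315
     47  0.4017   +0.800  -0.168  +1.514  -0.477


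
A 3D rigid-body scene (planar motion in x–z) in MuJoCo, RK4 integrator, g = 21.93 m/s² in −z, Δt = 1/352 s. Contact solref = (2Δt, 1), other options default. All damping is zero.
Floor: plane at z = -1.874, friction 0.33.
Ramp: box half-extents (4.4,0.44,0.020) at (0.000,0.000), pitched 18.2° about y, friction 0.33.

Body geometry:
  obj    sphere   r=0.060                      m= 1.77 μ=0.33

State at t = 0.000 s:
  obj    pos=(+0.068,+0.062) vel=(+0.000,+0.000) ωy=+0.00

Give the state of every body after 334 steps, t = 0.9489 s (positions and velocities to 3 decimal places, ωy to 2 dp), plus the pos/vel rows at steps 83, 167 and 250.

State at t = 0.9489 s:
  obj    pos=(+2.160,-0.626) vel=(+4.410,-1.450) ωy=+77.36

Key-timestep trajectory:
   step    t(s)  obj.x    obj.z    obj.vx   obj.vz 
     83  0.2358   +0.197  +0.019  +1.096  -0.360
    167  0.4744   +0.591  -0.110  +2.205  -0.725
    250  0.7102   +1.240  -0.324  +3.301  -1.085


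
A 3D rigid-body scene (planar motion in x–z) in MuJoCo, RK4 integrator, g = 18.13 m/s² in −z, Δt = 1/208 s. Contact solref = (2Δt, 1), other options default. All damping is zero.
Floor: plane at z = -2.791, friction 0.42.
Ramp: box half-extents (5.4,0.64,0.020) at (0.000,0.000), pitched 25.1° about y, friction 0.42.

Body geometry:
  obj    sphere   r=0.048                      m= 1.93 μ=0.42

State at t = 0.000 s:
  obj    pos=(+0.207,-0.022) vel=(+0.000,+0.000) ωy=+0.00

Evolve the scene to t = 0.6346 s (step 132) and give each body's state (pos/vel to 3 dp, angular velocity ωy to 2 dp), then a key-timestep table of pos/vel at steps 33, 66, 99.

State at t = 0.6346 s:
  obj    pos=(+1.209,-0.491) vel=(+3.157,-1.479) ωy=+72.61

Key-timestep trajectory:
   step    t(s)  obj.x    obj.z    obj.vx   obj.vz 
     33  0.1587   +0.270  -0.051  +0.789  -0.370
     66  0.3173   +0.458  -0.139  +1.579  -0.739
     99  0.4760   +0.771  -0.286  +2.368  -1.109


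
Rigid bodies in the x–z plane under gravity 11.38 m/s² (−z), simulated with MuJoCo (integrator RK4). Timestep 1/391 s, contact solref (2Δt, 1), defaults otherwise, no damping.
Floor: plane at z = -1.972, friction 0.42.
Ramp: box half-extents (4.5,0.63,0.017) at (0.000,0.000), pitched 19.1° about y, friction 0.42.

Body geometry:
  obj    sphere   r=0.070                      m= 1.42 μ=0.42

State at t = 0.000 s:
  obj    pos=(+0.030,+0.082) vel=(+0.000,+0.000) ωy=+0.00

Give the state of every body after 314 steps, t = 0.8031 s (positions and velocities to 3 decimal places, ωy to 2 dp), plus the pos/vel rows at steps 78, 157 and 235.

State at t = 0.8031 s:
  obj    pos=(+0.840,-0.199) vel=(+2.018,-0.699) ωy=+30.51

Key-timestep trajectory:
   step    t(s)  obj.x    obj.z    obj.vx   obj.vz 
     78  0.1995   +0.080  +0.064  +0.501  -0.174
    157  0.4015   +0.233  +0.012  +1.009  -0.349
    235  0.6010   +0.484  -0.076  +1.511  -0.523


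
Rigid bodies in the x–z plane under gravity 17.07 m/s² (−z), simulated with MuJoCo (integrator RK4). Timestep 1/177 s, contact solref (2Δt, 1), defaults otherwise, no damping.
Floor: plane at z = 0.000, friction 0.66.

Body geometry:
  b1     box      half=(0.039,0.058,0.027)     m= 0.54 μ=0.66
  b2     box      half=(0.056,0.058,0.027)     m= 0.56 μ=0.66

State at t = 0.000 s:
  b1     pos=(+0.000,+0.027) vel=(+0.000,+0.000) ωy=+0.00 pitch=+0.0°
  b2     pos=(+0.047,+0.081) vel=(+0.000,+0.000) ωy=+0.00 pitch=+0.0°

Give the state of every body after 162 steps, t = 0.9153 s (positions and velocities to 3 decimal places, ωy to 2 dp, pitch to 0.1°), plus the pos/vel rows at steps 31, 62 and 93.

State at t = 0.9153 s:
  b1     pos=(+0.000,+0.027) vel=(+0.000,+0.000) ωy=+0.00 pitch=+0.0°
  b2     pos=(+0.102,+0.056) vel=(+0.000,+0.000) ωy=+0.00 pitch=+90.0°

Key-timestep trajectory:
   step    t(s)  b1.x    b1.z    b1.vx   b1.vz   b2.x    b2.z    b2.vx   b2.vz 
     31  0.1751   +0.000  +0.027  +0.000  +0.000   +0.076  +0.061  +0.315  +0.081
     62  0.3503   +0.000  +0.027  +0.000  +0.000   +0.115  +0.061  -0.028  -0.007
     93  0.5254   +0.000  +0.027  +0.000  +0.000   +0.100  +0.057  +0.169  -0.071


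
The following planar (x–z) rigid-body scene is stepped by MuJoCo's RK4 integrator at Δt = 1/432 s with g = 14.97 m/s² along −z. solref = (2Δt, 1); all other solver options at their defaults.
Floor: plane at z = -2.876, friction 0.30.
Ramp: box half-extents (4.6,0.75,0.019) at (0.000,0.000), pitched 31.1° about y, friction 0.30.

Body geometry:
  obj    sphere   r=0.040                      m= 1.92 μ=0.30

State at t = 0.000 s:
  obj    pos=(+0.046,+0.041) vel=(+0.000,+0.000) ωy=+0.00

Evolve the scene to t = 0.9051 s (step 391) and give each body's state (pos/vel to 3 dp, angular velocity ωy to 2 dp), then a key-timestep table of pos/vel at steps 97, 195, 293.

State at t = 0.9051 s:
  obj    pos=(+1.983,-1.128) vel=(+4.281,-2.582) ωy=+124.96

Key-timestep trajectory:
   step    t(s)  obj.x    obj.z    obj.vx   obj.vz 
     97  0.2245   +0.165  -0.031  +1.062  -0.641
    195  0.4514   +0.528  -0.250  +2.135  -1.288
    293  0.6782   +1.134  -0.615  +3.208  -1.935


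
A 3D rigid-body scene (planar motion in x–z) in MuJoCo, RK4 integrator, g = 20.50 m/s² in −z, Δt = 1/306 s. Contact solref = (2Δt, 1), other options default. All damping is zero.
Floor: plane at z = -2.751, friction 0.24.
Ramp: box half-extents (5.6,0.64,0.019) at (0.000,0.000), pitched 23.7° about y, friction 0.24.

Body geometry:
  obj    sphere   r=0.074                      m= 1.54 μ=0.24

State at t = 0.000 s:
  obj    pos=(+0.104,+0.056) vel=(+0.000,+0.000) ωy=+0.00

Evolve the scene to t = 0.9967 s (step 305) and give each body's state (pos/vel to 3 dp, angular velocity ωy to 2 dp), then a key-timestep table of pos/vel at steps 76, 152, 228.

State at t = 0.9967 s:
  obj    pos=(+2.781,-1.119) vel=(+5.372,-2.358) ωy=+79.27

Key-timestep trajectory:
   step    t(s)  obj.x    obj.z    obj.vx   obj.vz 
     76  0.2484   +0.270  -0.017  +1.339  -0.588
    152  0.4967   +0.769  -0.236  +2.677  -1.175
    228  0.7451   +1.600  -0.601  +4.016  -1.763


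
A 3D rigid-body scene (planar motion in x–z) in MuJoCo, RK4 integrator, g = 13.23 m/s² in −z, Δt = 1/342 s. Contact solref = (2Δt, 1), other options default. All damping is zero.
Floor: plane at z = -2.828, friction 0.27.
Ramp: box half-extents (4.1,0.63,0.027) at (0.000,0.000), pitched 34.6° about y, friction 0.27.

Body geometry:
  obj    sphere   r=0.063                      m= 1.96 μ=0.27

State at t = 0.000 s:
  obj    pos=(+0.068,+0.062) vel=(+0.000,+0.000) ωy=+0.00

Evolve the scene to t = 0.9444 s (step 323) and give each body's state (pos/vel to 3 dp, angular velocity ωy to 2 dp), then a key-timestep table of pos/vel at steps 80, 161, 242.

State at t = 0.9444 s:
  obj    pos=(+2.038,-1.297) vel=(+4.172,-2.878) ωy=+80.43

Key-timestep trajectory:
   step    t(s)  obj.x    obj.z    obj.vx   obj.vz 
     80  0.2339   +0.189  -0.021  +1.033  -0.713
    161  0.4708   +0.558  -0.275  +2.080  -1.435
    242  0.7076   +1.174  -0.701  +3.126  -2.156


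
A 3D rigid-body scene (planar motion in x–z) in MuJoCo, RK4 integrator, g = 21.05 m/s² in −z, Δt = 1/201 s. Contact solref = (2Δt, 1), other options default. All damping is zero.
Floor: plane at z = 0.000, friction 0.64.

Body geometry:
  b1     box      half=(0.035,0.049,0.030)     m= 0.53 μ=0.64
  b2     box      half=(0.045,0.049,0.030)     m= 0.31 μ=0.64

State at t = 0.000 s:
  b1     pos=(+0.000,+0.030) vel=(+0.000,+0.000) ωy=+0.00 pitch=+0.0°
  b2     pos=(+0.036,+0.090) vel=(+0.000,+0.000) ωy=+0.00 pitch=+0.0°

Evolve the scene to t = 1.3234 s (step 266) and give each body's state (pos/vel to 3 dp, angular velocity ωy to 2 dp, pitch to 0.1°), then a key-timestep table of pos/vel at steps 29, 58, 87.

State at t = 1.3234 s:
  b1     pos=(+0.000,+0.030) vel=(+0.000,+0.000) ωy=+0.00 pitch=+0.0°
  b2     pos=(+0.078,+0.045) vel=(+0.000,+0.000) ωy=+0.00 pitch=+90.0°

Key-timestep trajectory:
   step    t(s)  b1.x    b1.z    b1.vx   b1.vz   b2.x    b2.z    b2.vx   b2.vz 
     29  0.1443   +0.000  +0.030  +0.000  +0.000   +0.042  +0.089  +0.126  -0.029
     58  0.2886   +0.000  +0.030  +0.000  +0.000   +0.085  +0.047  +0.219  +0.215
     87  0.4328   +0.000  +0.030  +0.000  +0.000   +0.074  +0.046  -0.034  +0.074


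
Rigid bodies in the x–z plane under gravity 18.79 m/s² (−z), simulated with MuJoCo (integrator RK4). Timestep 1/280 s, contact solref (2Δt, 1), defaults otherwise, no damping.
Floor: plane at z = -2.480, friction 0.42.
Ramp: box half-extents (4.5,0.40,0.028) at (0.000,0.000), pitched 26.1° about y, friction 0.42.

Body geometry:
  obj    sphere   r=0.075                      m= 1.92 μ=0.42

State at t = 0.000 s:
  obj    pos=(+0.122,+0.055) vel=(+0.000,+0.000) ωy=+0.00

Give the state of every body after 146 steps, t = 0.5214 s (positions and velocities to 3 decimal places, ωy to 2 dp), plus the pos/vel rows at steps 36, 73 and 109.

State at t = 0.5214 s:
  obj    pos=(+0.843,-0.298) vel=(+2.765,-1.355) ωy=+41.04

Key-timestep trajectory:
   step    t(s)  obj.x    obj.z    obj.vx   obj.vz 
     36  0.1286   +0.166  +0.033  +0.682  -0.334
     73  0.2607   +0.302  -0.033  +1.383  -0.677
    109  0.3893   +0.524  -0.142  +2.064  -1.011


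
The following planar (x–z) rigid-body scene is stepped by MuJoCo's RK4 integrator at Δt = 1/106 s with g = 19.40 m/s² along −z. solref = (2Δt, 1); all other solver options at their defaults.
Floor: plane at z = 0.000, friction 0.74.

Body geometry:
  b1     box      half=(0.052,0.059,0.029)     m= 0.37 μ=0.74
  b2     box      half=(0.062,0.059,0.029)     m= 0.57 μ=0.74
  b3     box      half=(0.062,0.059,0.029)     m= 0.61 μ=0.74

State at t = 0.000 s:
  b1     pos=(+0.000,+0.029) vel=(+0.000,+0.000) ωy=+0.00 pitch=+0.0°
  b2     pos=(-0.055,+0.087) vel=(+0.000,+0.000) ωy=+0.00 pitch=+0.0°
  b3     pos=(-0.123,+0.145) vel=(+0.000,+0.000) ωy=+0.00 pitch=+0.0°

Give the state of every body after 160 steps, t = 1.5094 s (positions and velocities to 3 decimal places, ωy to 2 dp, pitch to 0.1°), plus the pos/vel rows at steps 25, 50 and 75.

State at t = 1.5094 s:
  b1     pos=(+0.000,+0.029) vel=(+0.000,+0.000) ωy=+0.00 pitch=+0.0°
  b2     pos=(-0.109,+0.062) vel=(+0.000,+0.000) ωy=+0.00 pitch=-90.0°
  b3     pos=(-0.224,+0.062) vel=(+0.000,+0.000) ωy=+0.00 pitch=-90.0°

Key-timestep trajectory:
   step    t(s)  b1.x    b1.z    b1.vx   b1.vz   b2.x    b2.z    b2.vx   b2.vz   b3.x    b3.z    b3.vx   b3.vz 
     25  0.2358   +0.000  +0.029  +0.000  +0.000   -0.099  +0.066  -0.143  -0.028   -0.183  +0.067  -0.053  +0.043
     50  0.4717   +0.000  +0.029  +0.000  +0.000   -0.109  +0.062  +0.001  +0.000   -0.209  +0.067  -0.224  -0.043
     75  0.7075   +0.000  +0.029  +0.000  +0.000   -0.109  +0.062  +0.000  +0.000   -0.220  +0.063  +0.014  +0.043


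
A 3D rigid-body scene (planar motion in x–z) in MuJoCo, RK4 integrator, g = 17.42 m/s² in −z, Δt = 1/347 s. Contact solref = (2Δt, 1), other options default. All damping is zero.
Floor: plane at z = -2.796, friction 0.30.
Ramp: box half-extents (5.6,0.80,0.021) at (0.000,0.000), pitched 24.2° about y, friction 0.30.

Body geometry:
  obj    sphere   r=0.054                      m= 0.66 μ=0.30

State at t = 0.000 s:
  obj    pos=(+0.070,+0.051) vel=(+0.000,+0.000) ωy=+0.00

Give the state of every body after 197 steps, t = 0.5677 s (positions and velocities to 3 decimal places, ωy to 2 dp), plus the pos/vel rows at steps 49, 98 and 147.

State at t = 0.5677 s:
  obj    pos=(+0.820,-0.286) vel=(+2.641,-1.187) ωy=+53.62

Key-timestep trajectory:
   step    t(s)  obj.x    obj.z    obj.vx   obj.vz 
     49  0.1412   +0.116  +0.030  +0.657  -0.295
     98  0.2824   +0.256  -0.033  +1.314  -0.591
    147  0.4236   +0.487  -0.137  +1.971  -0.886


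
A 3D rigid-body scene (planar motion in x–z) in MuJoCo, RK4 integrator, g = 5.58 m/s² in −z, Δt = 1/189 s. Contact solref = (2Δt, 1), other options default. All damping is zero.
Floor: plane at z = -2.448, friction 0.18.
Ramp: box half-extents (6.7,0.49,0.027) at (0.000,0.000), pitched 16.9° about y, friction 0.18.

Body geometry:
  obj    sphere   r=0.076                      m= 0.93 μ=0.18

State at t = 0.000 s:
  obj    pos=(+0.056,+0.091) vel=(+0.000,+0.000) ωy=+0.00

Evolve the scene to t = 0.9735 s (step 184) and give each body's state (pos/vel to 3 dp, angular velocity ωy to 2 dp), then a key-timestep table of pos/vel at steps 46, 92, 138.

State at t = 0.9735 s:
  obj    pos=(+0.581,-0.069) vel=(+1.079,-0.328) ωy=+14.84

Key-timestep trajectory:
   step    t(s)  obj.x    obj.z    obj.vx   obj.vz 
     46  0.2434   +0.089  +0.081  +0.270  -0.082
     92  0.4868   +0.187  +0.051  +0.540  -0.164
    138  0.7302   +0.352  +0.001  +0.810  -0.246


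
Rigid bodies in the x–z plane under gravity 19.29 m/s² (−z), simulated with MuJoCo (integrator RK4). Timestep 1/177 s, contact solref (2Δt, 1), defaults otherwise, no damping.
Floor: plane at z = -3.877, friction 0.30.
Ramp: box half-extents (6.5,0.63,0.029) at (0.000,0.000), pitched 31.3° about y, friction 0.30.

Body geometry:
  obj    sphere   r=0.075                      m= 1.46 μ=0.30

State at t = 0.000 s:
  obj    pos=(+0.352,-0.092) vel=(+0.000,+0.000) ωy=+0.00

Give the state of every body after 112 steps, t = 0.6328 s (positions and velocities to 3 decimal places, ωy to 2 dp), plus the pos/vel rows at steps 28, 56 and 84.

State at t = 0.6328 s:
  obj    pos=(+1.577,-0.837) vel=(+3.871,-2.353) ωy=+60.37

Key-timestep trajectory:
   step    t(s)  obj.x    obj.z    obj.vx   obj.vz 
     28  0.1582   +0.429  -0.139  +0.968  -0.589
     56  0.3164   +0.658  -0.278  +1.936  -1.177
     84  0.4746   +1.041  -0.511  +2.903  -1.765


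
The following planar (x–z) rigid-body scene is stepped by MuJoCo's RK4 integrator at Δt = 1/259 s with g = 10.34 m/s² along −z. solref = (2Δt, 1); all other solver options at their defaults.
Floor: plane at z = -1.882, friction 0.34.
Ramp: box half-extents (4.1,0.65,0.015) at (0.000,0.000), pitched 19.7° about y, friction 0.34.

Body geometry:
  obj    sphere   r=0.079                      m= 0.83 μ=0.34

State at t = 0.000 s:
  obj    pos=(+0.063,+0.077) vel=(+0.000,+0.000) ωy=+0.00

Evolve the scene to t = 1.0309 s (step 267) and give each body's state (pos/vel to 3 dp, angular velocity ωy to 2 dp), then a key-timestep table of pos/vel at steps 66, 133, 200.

State at t = 1.0309 s:
  obj    pos=(+1.309,-0.369) vel=(+2.416,-0.865) ωy=+32.48

Key-timestep trajectory:
   step    t(s)  obj.x    obj.z    obj.vx   obj.vz 
     66  0.2548   +0.139  +0.050  +0.597  -0.214
    133  0.5135   +0.372  -0.033  +1.204  -0.431
    200  0.7722   +0.762  -0.173  +1.810  -0.648


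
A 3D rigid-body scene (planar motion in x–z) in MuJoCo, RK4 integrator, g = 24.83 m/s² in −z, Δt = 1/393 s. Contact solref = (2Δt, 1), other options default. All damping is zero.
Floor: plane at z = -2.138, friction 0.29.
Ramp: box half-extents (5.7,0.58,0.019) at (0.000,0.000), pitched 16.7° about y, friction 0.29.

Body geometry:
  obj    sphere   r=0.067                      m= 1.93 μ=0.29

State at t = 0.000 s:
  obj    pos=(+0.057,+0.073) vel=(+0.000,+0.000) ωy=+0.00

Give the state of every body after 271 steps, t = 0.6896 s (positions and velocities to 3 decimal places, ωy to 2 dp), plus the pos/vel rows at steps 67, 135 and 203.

State at t = 0.6896 s:
  obj    pos=(+1.218,-0.276) vel=(+3.366,-1.010) ωy=+52.45

Key-timestep trajectory:
   step    t(s)  obj.x    obj.z    obj.vx   obj.vz 
     67  0.1705   +0.128  +0.051  +0.832  -0.250
    135  0.3435   +0.345  -0.014  +1.677  -0.503
    203  0.5165   +0.708  -0.123  +2.522  -0.757


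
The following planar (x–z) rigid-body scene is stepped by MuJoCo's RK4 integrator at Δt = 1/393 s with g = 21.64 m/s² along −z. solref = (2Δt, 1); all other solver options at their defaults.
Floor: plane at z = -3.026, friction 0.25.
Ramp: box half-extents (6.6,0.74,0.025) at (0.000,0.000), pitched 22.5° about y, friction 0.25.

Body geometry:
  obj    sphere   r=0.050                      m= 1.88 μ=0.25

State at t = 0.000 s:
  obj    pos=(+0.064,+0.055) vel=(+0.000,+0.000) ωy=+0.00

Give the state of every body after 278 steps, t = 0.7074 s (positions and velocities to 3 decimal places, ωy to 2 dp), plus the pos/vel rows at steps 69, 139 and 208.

State at t = 0.7074 s:
  obj    pos=(+1.431,-0.512) vel=(+3.866,-1.601) ωy=+83.68

Key-timestep trajectory:
   step    t(s)  obj.x    obj.z    obj.vx   obj.vz 
     69  0.1756   +0.148  +0.020  +0.960  -0.397
    139  0.3537   +0.406  -0.087  +1.933  -0.801
    208  0.5293   +0.829  -0.262  +2.892  -1.198


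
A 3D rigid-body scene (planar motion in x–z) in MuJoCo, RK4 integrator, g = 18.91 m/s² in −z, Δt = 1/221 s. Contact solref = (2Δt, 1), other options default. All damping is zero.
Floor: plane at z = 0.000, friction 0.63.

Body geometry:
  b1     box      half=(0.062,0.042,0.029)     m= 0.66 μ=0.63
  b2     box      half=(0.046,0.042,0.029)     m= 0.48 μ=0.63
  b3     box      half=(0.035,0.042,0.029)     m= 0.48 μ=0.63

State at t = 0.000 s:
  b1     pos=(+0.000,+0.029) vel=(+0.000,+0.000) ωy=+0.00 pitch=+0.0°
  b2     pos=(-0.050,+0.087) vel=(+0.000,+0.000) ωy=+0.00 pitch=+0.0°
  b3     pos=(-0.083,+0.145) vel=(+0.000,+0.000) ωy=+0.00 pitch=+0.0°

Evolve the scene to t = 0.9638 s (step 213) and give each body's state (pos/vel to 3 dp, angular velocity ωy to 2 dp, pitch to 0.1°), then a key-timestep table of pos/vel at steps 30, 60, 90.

State at t = 0.9638 s:
  b1     pos=(+0.000,+0.029) vel=(+0.000,+0.000) ωy=+0.00 pitch=+0.0°
  b2     pos=(-0.099,+0.046) vel=(+0.000,+0.000) ωy=+0.00 pitch=-90.0°
  b3     pos=(-0.177,+0.035) vel=(+0.000,+0.000) ωy=+0.00 pitch=-90.0°

Key-timestep trajectory:
   step    t(s)  b1.x    b1.z    b1.vx   b1.vz   b2.x    b2.z    b2.vx   b2.vz   b3.x    b3.z    b3.vx   b3.vz 
     30  0.1357   +0.000  +0.029  +0.001  +0.000   -0.056  +0.089  -0.122  +0.025   -0.100  +0.139  -0.311  -0.151
     60  0.2715   +0.000  +0.029  +0.000  +0.000   -0.096  +0.058  -0.406  -1.012   -0.174  +0.033  -0.904  -0.507
     90  0.4072   +0.000  +0.029  +0.000  +0.000   -0.099  +0.046  +0.000  +0.000   -0.186  +0.041  +0.227  -0.106


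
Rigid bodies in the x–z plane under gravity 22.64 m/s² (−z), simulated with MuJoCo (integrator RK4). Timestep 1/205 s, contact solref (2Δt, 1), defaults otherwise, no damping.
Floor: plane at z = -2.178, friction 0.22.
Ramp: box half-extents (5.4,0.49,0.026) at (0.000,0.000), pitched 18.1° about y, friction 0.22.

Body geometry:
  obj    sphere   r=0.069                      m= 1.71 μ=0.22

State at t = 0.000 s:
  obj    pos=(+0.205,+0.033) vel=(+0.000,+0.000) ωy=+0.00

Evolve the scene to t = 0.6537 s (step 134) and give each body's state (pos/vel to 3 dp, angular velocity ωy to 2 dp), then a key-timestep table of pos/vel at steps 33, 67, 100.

State at t = 0.6537 s:
  obj    pos=(+1.225,-0.301) vel=(+3.122,-1.020) ωy=+47.58

Key-timestep trajectory:
   step    t(s)  obj.x    obj.z    obj.vx   obj.vz 
     33  0.1610   +0.267  +0.013  +0.769  -0.251
     67  0.3268   +0.460  -0.050  +1.561  -0.510
    100  0.4878   +0.773  -0.153  +2.330  -0.761


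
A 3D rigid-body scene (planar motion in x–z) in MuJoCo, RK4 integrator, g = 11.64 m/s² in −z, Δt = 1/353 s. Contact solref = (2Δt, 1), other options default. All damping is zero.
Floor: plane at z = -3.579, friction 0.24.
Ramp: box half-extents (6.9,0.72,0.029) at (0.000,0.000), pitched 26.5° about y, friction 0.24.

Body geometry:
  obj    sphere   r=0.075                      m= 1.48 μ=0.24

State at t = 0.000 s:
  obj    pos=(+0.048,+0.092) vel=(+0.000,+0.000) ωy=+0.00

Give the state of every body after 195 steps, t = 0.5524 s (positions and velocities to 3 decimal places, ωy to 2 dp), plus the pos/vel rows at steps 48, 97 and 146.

State at t = 0.5524 s:
  obj    pos=(+0.555,-0.160) vel=(+1.834,-0.914) ωy=+27.32

Key-timestep trajectory:
   step    t(s)  obj.x    obj.z    obj.vx   obj.vz 
     48  0.1360   +0.079  +0.077  +0.452  -0.225
     97  0.2748   +0.173  +0.030  +0.912  -0.455
    146  0.4136   +0.332  -0.049  +1.373  -0.685


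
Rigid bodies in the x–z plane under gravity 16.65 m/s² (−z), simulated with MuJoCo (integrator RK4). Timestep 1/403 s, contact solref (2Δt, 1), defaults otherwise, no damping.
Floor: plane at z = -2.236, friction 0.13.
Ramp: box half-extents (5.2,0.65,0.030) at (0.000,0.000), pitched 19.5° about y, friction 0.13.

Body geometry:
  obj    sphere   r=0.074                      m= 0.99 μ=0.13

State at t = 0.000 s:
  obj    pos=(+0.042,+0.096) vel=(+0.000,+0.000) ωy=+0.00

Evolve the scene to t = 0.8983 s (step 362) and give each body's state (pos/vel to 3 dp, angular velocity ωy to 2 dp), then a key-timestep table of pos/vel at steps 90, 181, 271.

State at t = 0.8983 s:
  obj    pos=(+1.552,-0.439) vel=(+3.362,-1.190) ωy=+48.18

Key-timestep trajectory:
   step    t(s)  obj.x    obj.z    obj.vx   obj.vz 
     90  0.2233   +0.135  +0.062  +0.836  -0.296
    181  0.4491   +0.419  -0.038  +1.681  -0.595
    271  0.6725   +0.888  -0.204  +2.517  -0.891


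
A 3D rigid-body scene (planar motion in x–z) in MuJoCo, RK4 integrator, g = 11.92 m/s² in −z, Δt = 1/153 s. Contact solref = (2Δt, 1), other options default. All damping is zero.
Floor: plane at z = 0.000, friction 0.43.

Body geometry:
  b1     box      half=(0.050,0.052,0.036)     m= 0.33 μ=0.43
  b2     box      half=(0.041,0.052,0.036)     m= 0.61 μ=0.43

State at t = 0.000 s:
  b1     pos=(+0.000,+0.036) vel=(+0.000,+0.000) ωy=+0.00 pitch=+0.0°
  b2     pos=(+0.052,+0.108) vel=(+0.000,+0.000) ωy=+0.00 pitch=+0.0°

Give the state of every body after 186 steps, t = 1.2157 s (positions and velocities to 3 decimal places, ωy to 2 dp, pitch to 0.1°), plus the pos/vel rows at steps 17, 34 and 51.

State at t = 1.2157 s:
  b1     pos=(+0.000,+0.036) vel=(+0.000,+0.000) ωy=+0.00 pitch=+0.0°
  b2     pos=(+0.099,+0.041) vel=(+0.000,+0.000) ωy=+0.00 pitch=+90.0°

Key-timestep trajectory:
   step    t(s)  b1.x    b1.z    b1.vx   b1.vz   b2.x    b2.z    b2.vx   b2.vz 
     17  0.1111   +0.000  +0.036  +0.000  +0.000   +0.055  +0.108  +0.059  -0.007
     34  0.2222   +0.000  +0.036  -0.001  +0.000   +0.070  +0.102  +0.238  -0.153
     51  0.3333   +0.000  +0.036  +0.000  +0.000   +0.101  +0.035  +0.052  -0.211


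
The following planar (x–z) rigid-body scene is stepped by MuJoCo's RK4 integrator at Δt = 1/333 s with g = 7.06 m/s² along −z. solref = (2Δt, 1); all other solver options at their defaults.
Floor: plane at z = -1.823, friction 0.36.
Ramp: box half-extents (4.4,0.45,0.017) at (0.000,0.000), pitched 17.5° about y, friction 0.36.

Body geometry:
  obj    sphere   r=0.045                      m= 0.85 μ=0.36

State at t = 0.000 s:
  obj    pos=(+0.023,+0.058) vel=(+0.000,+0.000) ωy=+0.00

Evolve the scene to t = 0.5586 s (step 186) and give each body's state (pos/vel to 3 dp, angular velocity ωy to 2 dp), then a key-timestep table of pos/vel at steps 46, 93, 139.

State at t = 0.5586 s:
  obj    pos=(+0.249,-0.013) vel=(+0.808,-0.255) ωy=+18.82

Key-timestep trajectory:
   step    t(s)  obj.x    obj.z    obj.vx   obj.vz 
     46  0.1381   +0.037  +0.053  +0.200  -0.063
     93  0.2793   +0.079  +0.040  +0.404  -0.127
    139  0.4174   +0.149  +0.018  +0.604  -0.190


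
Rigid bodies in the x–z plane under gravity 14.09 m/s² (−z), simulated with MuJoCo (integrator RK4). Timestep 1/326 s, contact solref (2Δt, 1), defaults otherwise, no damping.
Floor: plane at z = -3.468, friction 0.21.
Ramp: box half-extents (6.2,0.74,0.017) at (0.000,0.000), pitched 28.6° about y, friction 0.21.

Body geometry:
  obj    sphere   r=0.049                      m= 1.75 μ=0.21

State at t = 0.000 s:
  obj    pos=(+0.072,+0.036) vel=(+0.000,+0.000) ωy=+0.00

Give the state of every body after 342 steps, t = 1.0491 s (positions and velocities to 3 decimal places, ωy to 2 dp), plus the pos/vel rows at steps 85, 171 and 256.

State at t = 1.0491 s:
  obj    pos=(+2.400,-1.233) vel=(+4.438,-2.420) ωy=+103.13

Key-timestep trajectory:
   step    t(s)  obj.x    obj.z    obj.vx   obj.vz 
     85  0.2607   +0.216  -0.043  +1.103  -0.601
    171  0.5245   +0.654  -0.281  +2.219  -1.210
    256  0.7853   +1.376  -0.675  +3.322  -1.811


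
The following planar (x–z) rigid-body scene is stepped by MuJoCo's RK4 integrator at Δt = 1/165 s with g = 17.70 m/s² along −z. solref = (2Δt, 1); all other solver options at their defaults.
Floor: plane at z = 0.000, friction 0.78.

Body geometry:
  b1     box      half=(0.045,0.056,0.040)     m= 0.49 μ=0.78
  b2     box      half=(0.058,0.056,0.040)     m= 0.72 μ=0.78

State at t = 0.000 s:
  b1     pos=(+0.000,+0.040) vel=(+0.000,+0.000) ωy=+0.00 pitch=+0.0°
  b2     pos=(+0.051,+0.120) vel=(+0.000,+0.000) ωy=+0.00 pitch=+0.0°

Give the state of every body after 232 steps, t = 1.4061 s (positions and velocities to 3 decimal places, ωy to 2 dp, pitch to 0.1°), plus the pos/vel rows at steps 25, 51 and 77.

State at t = 1.4061 s:
  b1     pos=(+0.000,+0.040) vel=(+0.000,+0.000) ωy=+0.00 pitch=+0.0°
  b2     pos=(+0.104,+0.058) vel=(+0.000,+0.000) ωy=+0.00 pitch=+90.0°

Key-timestep trajectory:
   step    t(s)  b1.x    b1.z    b1.vx   b1.vz   b2.x    b2.z    b2.vx   b2.vz 
     25  0.1515   +0.000  +0.040  -0.001  +0.001   +0.071  +0.111  +0.307  -0.279
     51  0.3091   +0.000  +0.040  +0.000  +0.000   +0.122  +0.067  +0.097  +0.036
     77  0.4667   +0.000  +0.040  +0.000  +0.000   +0.099  +0.060  -0.023  +0.083


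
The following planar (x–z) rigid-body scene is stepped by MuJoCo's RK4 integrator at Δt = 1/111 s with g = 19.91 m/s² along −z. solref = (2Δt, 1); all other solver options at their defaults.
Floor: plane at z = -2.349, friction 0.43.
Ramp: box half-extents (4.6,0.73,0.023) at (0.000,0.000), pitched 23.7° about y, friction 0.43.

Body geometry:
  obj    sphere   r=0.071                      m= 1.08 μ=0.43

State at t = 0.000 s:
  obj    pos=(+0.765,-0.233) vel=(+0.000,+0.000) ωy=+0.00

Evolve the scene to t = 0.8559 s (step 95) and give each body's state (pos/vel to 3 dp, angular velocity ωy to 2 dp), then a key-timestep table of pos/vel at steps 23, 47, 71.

State at t = 0.8559 s:
  obj    pos=(+2.682,-1.075) vel=(+4.479,-1.966) ωy=+68.89

Key-timestep trajectory:
   step    t(s)  obj.x    obj.z    obj.vx   obj.vz 
     23  0.2072   +0.877  -0.283  +1.085  -0.476
     47  0.4234   +1.234  -0.439  +2.216  -0.973
     71  0.6396   +1.836  -0.703  +3.347  -1.469
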